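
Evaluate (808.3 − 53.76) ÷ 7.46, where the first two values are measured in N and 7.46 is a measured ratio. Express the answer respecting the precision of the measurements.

808.3 N − 53.76 N = 754.54 N; the difference is limited to 1 decimal place (4 s.f.).
Carrying full precision, 754.54 ÷ 7.46 = 101.144772118… N; 7.46 has 3 s.f., so the result keeps min(4, 3) = 3 s.f.
Rounded to 3 significant figures: 101 N.

101 N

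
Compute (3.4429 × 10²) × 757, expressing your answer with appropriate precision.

2.61 × 10⁵

(3.4429 × 10²) × 757 = 260627.53
Multiplication/division keeps the fewest significant figures: 3.4429 × 10² → 5 s.f., 757 → 3 s.f.; limit is 3.
Rounded to 3 significant figures: 2.61 × 10⁵.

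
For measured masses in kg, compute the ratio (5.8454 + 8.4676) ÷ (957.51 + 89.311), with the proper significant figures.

5.8454 + 8.4676 = 14.3130, limited to 4 d.p. → 6 s.f.; 957.51 + 89.311 = 1046.821, limited to 2 d.p. → 6 s.f.
Carrying full precision, 14.3130 ÷ 1046.821 = 0.0136728246759…; keep min(6, 6) = 6 s.f.
Rounded to 6 significant figures: 0.0136728.

0.0136728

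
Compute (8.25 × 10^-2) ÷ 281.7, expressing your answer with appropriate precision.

(8.25 × 10^-2) ÷ 281.7 = 0.000292864749734…
Multiplication/division keeps the fewest significant figures: 8.25 × 10^-2 → 3 s.f., 281.7 → 4 s.f.; limit is 3.
Rounded to 3 significant figures: 2.93 × 10^-4.

2.93 × 10^-4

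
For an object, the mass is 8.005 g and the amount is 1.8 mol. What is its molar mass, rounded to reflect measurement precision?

4.4 g/mol

molar mass = 8.005 g ÷ 1.8 mol = 4.44722222222… g/mol.
8.005 has 4 significant figures; 1.8 has 2.
Division/multiplication keeps the fewest: 2 significant figures.
Rounded: 4.4 g/mol.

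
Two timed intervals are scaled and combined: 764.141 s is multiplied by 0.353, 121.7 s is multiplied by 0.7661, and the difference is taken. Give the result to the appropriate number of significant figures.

764.141 × 0.353 = 269.741773 → 2.70 × 10^2 s (3 s.f., last digit at the 10^0 place).
121.7 × 0.7661 = 93.23437 → 93.23 s (4 s.f., last digit at the 10^-2 place).
Difference: 176.507403 s; keep the coarser place, 10^0.
Result: 177 s.

177 s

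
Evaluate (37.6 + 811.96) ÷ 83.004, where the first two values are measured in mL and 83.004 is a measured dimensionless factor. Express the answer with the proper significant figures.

10.24 mL

37.6 mL + 811.96 mL = 849.56 mL; the sum is limited to 1 decimal place (4 s.f.).
Carrying full precision, 849.56 ÷ 83.004 = 10.2351693894… mL; 83.004 has 5 s.f., so the result keeps min(4, 5) = 4 s.f.
Rounded to 4 significant figures: 10.24 mL.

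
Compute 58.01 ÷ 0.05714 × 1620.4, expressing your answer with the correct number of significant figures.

58.01 ÷ 0.05714 × 1620.4 = 1645071.82359…
Multiplication/division keeps the fewest significant figures: 58.01 → 4 s.f., 0.05714 → 4 s.f., 1620.4 → 5 s.f.; limit is 4.
Rounded to 4 significant figures: 1.645 × 10⁶.

1.645 × 10⁶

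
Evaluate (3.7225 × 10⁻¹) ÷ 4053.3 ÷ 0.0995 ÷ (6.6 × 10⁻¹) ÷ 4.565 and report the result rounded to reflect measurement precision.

3.1 × 10⁻⁴

(3.7225 × 10⁻¹) ÷ 4053.3 ÷ 0.0995 ÷ (6.6 × 10⁻¹) ÷ 4.565 = 0.000306350193911…
Multiplication/division keeps the fewest significant figures: 3.7225 × 10⁻¹ → 5 s.f., 4053.3 → 5 s.f., 0.0995 → 3 s.f., 6.6 × 10⁻¹ → 2 s.f., 4.565 → 4 s.f.; limit is 2.
Rounded to 2 significant figures: 3.1 × 10⁻⁴.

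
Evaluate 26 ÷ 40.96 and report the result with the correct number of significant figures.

0.63

26 ÷ 40.96 = 0.634765625
Multiplication/division keeps the fewest significant figures: 26 → 2 s.f., 40.96 → 4 s.f.; limit is 2.
Rounded to 2 significant figures: 0.63.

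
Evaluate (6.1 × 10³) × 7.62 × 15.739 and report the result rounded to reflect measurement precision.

7.3 × 10⁵

(6.1 × 10³) × 7.62 × 15.739 = 731580.198
Multiplication/division keeps the fewest significant figures: 6.1 × 10³ → 2 s.f., 7.62 → 3 s.f., 15.739 → 5 s.f.; limit is 2.
Rounded to 2 significant figures: 7.3 × 10⁵.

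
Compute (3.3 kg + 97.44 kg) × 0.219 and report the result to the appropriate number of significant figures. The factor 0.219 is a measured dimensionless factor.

22.1 kg

3.3 kg + 97.44 kg = 100.74 kg; the sum is limited to 1 decimal place (4 s.f.).
Carrying full precision, 100.74 × 0.219 = 22.06206 kg; 0.219 has 3 s.f., so the result keeps min(4, 3) = 3 s.f.
Rounded to 3 significant figures: 22.1 kg.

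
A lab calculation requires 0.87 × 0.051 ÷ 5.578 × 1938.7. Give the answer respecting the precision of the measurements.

15

0.87 × 0.051 ÷ 5.578 × 1938.7 = 15.4213192901…
Multiplication/division keeps the fewest significant figures: 0.87 → 2 s.f., 0.051 → 2 s.f., 5.578 → 4 s.f., 1938.7 → 5 s.f.; limit is 2.
Rounded to 2 significant figures: 15.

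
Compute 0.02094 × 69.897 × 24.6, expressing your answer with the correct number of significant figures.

36.0

0.02094 × 69.897 × 24.6 = 36.005622228
Multiplication/division keeps the fewest significant figures: 0.02094 → 4 s.f., 69.897 → 5 s.f., 24.6 → 3 s.f.; limit is 3.
Rounded to 3 significant figures: 36.0.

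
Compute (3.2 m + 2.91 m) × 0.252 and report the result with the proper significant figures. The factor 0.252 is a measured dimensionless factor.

1.5 m

3.2 m + 2.91 m = 6.11 m; the sum is limited to 1 decimal place (2 s.f.).
Carrying full precision, 6.11 × 0.252 = 1.53972 m; 0.252 has 3 s.f., so the result keeps min(2, 3) = 2 s.f.
Rounded to 2 significant figures: 1.5 m.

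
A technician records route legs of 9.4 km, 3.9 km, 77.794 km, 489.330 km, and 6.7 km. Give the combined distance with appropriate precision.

587.1 km

9.4 km + 3.9 km + 77.794 km + 489.330 km + 6.7 km = 587.124 km.
Addition/subtraction keeps the fewest decimal places: 9.4 → 1 decimal place, 3.9 → 1 decimal place, 77.794 → 3 decimal places, 489.330 → 3 decimal places, 6.7 → 1 decimal place; limit is 1.
Rounded to 1 decimal place: 587.1 km.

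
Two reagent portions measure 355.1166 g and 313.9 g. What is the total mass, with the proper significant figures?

355.1166 g + 313.9 g = 669.0166 g.
Addition/subtraction keeps the fewest decimal places: 355.1166 → 4 decimal places, 313.9 → 1 decimal place; limit is 1.
Rounded to 1 decimal place: 669.0 g.

669.0 g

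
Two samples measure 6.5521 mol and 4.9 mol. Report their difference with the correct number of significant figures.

1.7 mol

6.5521 mol − 4.9 mol = 1.6521 mol.
Addition/subtraction keeps the fewest decimal places: 6.5521 → 4 decimal places, 4.9 → 1 decimal place; limit is 1.
Rounded to 1 decimal place: 1.7 mol.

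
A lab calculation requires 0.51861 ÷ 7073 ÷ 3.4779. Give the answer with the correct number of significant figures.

2.108 × 10⁻⁵

0.51861 ÷ 7073 ÷ 3.4779 = 0.0000210824043219…
Multiplication/division keeps the fewest significant figures: 0.51861 → 5 s.f., 7073 → 4 s.f., 3.4779 → 5 s.f.; limit is 4.
Rounded to 4 significant figures: 2.108 × 10⁻⁵.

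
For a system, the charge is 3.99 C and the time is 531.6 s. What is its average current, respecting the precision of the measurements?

average current = 3.99 C ÷ 531.6 s = 0.00750564334086… A.
3.99 has 3 significant figures; 531.6 has 4.
Division/multiplication keeps the fewest: 3 significant figures.
Rounded: 0.00751 A.

0.00751 A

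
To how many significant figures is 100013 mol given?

6

100013: zeros between nonzero digits are significant.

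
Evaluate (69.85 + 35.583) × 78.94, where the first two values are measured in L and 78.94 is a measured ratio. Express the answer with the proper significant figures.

69.85 L + 35.583 L = 105.433 L; the sum is limited to 2 decimal places (5 s.f.).
Carrying full precision, 105.433 × 78.94 = 8322.88102 L; 78.94 has 4 s.f., so the result keeps min(5, 4) = 4 s.f.
Rounded to 4 significant figures: 8323 L.

8323 L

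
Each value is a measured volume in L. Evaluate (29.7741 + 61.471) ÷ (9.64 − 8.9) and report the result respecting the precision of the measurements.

29.7741 + 61.471 = 91.2451, limited to 3 d.p. → 5 s.f.; 9.64 − 8.9 = 0.74, limited to 1 d.p. → 1 s.f.
Carrying full precision, 91.2451 ÷ 0.74 = 123.304189189…; keep min(5, 1) = 1 s.f.
Rounded to 1 significant figure: 1 × 10^2.

1 × 10^2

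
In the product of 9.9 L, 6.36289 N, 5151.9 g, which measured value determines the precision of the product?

9.9 L

9.9 L → 2 s.f.; 6.36289 N → 6 s.f.; 5151.9 g → 5 s.f.
The fewest is 2 significant figures, from 9.9 L.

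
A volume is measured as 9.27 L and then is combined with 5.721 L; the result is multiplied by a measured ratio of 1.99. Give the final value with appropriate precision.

9.27 L + 5.721 L = 14.991 L; the sum is limited to 2 decimal places (4 s.f.).
Carrying full precision, 14.991 × 1.99 = 29.83209 L; 1.99 has 3 s.f., so the result keeps min(4, 3) = 3 s.f.
Rounded to 3 significant figures: 29.8 L.

29.8 L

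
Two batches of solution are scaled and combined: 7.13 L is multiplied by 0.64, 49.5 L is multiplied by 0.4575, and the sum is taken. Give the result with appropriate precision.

7.13 × 0.64 = 4.5632 → 4.6 L (2 s.f., last digit at the 10^-1 place).
49.5 × 0.4575 = 22.64625 → 22.6 L (3 s.f., last digit at the 10^-1 place).
Sum: 27.20945 L; keep the coarser place, 10^-1.
Result: 27.2 L.

27.2 L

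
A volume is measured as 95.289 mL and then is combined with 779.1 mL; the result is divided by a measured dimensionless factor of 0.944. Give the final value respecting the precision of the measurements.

926 mL

95.289 mL + 779.1 mL = 874.389 mL; the sum is limited to 1 decimal place (4 s.f.).
Carrying full precision, 874.389 ÷ 0.944 = 926.259533898… mL; 0.944 has 3 s.f., so the result keeps min(4, 3) = 3 s.f.
Rounded to 3 significant figures: 926 mL.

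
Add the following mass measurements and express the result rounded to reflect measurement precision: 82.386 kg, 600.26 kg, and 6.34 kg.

82.386 kg + 600.26 kg + 6.34 kg = 688.986 kg.
Addition/subtraction keeps the fewest decimal places: 82.386 → 3 decimal places, 600.26 → 2 decimal places, 6.34 → 2 decimal places; limit is 2.
Rounded to 2 decimal places: 688.99 kg.

688.99 kg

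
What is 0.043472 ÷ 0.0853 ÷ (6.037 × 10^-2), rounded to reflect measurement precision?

0.043472 ÷ 0.0853 ÷ (6.037 × 10^-2) = 8.44188465774…
Multiplication/division keeps the fewest significant figures: 0.043472 → 5 s.f., 0.0853 → 3 s.f., 6.037 × 10^-2 → 4 s.f.; limit is 3.
Rounded to 3 significant figures: 8.44.

8.44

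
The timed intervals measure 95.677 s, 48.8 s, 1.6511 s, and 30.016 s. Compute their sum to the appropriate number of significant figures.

95.677 s + 48.8 s + 1.6511 s + 30.016 s = 176.1441 s.
Addition/subtraction keeps the fewest decimal places: 95.677 → 3 decimal places, 48.8 → 1 decimal place, 1.6511 → 4 decimal places, 30.016 → 3 decimal places; limit is 1.
Rounded to 1 decimal place: 176.1 s.

176.1 s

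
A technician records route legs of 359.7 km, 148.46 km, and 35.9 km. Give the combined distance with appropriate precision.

5.441 × 10^2 km

359.7 km + 148.46 km + 35.9 km = 544.06 km.
Addition/subtraction keeps the fewest decimal places: 359.7 → 1 decimal place, 148.46 → 2 decimal places, 35.9 → 1 decimal place; limit is 1.
Rounded to 1 decimal place: 5.441 × 10^2 km.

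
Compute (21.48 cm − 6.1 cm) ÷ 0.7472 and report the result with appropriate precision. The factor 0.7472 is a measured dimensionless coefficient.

21.48 cm − 6.1 cm = 15.38 cm; the difference is limited to 1 decimal place (3 s.f.).
Carrying full precision, 15.38 ÷ 0.7472 = 20.5835117773… cm; 0.7472 has 4 s.f., so the result keeps min(3, 4) = 3 s.f.
Rounded to 3 significant figures: 20.6 cm.

20.6 cm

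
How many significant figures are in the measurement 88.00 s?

4

88.00: trailing zeros after a decimal point are significant.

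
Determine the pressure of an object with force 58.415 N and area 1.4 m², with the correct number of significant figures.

pressure = 58.415 N ÷ 1.4 m² = 41.725 Pa.
58.415 has 5 significant figures; 1.4 has 2.
Division/multiplication keeps the fewest: 2 significant figures.
Rounded: 42 Pa.

42 Pa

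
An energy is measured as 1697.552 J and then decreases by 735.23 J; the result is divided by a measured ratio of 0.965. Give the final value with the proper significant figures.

997 J

1697.552 J − 735.23 J = 962.322 J; the difference is limited to 2 decimal places (5 s.f.).
Carrying full precision, 962.322 ÷ 0.965 = 997.224870466… J; 0.965 has 3 s.f., so the result keeps min(5, 3) = 3 s.f.
Rounded to 3 significant figures: 997 J.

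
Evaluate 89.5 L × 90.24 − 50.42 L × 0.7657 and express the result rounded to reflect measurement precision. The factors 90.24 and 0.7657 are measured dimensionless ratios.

8.04 × 10^3 L

89.5 × 90.24 = 8076.48 → 8.08 × 10^3 L (3 s.f., last digit at the 10^1 place).
50.42 × 0.7657 = 38.606594 → 38.61 L (4 s.f., last digit at the 10^-2 place).
Difference: 8037.873406 L; keep the coarser place, 10^1.
Result: 8.04 × 10^3 L.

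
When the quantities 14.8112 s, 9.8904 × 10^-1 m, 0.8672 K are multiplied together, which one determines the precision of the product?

0.8672 K

14.8112 s → 6 s.f.; 9.8904 × 10^-1 m → 5 s.f.; 0.8672 K → 4 s.f.
The fewest is 4 significant figures, from 0.8672 K.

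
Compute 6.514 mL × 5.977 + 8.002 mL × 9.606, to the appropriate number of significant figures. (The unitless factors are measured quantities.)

115.80 mL

6.514 × 5.977 = 38.934178 → 38.93 mL (4 s.f., last digit at the 10^-2 place).
8.002 × 9.606 = 76.867212 → 76.87 mL (4 s.f., last digit at the 10^-2 place).
Sum: 115.80139 mL; keep the coarser place, 10^-2.
Result: 115.80 mL.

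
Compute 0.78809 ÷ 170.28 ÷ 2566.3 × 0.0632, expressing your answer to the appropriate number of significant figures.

1.14 × 10⁻⁷

0.78809 ÷ 170.28 ÷ 2566.3 × 0.0632 = 1.13978209329 × 10^-7…
Multiplication/division keeps the fewest significant figures: 0.78809 → 5 s.f., 170.28 → 5 s.f., 2566.3 → 5 s.f., 0.0632 → 3 s.f.; limit is 3.
Rounded to 3 significant figures: 1.14 × 10⁻⁷.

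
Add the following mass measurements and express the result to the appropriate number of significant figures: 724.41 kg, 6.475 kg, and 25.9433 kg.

724.41 kg + 6.475 kg + 25.9433 kg = 756.8283 kg.
Addition/subtraction keeps the fewest decimal places: 724.41 → 2 decimal places, 6.475 → 3 decimal places, 25.9433 → 4 decimal places; limit is 2.
Rounded to 2 decimal places: 756.83 kg.

756.83 kg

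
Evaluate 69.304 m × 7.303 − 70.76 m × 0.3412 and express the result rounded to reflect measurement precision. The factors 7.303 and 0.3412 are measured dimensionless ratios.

482.0 m

69.304 × 7.303 = 506.127112 → 506.1 m (4 s.f., last digit at the 10^-1 place).
70.76 × 0.3412 = 24.143312 → 24.14 m (4 s.f., last digit at the 10^-2 place).
Difference: 481.9838 m; keep the coarser place, 10^-1.
Result: 482.0 m.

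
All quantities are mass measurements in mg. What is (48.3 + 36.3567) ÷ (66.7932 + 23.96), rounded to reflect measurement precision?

0.933

48.3 + 36.3567 = 84.6567, limited to 1 d.p. → 3 s.f.; 66.7932 + 23.96 = 90.7532, limited to 2 d.p. → 4 s.f.
Carrying full precision, 84.6567 ÷ 90.7532 = 0.932823305404…; keep min(3, 4) = 3 s.f.
Rounded to 3 significant figures: 0.933.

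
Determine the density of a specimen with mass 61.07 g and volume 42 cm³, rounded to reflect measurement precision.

1.5 g/cm³

density = 61.07 g ÷ 42 cm³ = 1.45404761905… g/cm³.
61.07 has 4 significant figures; 42 has 2.
Division/multiplication keeps the fewest: 2 significant figures.
Rounded: 1.5 g/cm³.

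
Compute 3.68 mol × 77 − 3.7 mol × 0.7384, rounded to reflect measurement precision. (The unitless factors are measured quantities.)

2.8 × 10² mol

3.68 × 77 = 283.36 → 2.8 × 10² mol (2 s.f., last digit at the 10^1 place).
3.7 × 0.7384 = 2.73208 → 2.7 mol (2 s.f., last digit at the 10^-1 place).
Difference: 280.62792 mol; keep the coarser place, 10^1.
Result: 2.8 × 10² mol.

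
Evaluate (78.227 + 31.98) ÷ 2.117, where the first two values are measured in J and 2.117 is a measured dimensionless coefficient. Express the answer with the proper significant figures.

78.227 J + 31.98 J = 110.207 J; the sum is limited to 2 decimal places (5 s.f.).
Carrying full precision, 110.207 ÷ 2.117 = 52.0581010864… J; 2.117 has 4 s.f., so the result keeps min(5, 4) = 4 s.f.
Rounded to 4 significant figures: 52.06 J.

52.06 J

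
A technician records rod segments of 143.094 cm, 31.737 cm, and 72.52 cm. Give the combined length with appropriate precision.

143.094 cm + 31.737 cm + 72.52 cm = 247.351 cm.
Addition/subtraction keeps the fewest decimal places: 143.094 → 3 decimal places, 31.737 → 3 decimal places, 72.52 → 2 decimal places; limit is 2.
Rounded to 2 decimal places: 247.35 cm.

247.35 cm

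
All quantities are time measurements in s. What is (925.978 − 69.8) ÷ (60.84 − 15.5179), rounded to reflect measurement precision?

18.89

925.978 − 69.8 = 856.178, limited to 1 d.p. → 4 s.f.; 60.84 − 15.5179 = 45.3221, limited to 2 d.p. → 4 s.f.
Carrying full precision, 856.178 ÷ 45.3221 = 18.8909604806…; keep min(4, 4) = 4 s.f.
Rounded to 4 significant figures: 18.89.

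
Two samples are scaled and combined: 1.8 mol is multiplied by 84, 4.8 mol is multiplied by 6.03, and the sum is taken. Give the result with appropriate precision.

1.8 × 10² mol

1.8 × 84 = 151.2 → 1.5 × 10² mol (2 s.f., last digit at the 10^1 place).
4.8 × 6.03 = 28.944 → 29 mol (2 s.f., last digit at the 10^0 place).
Sum: 180.144 mol; keep the coarser place, 10^1.
Result: 1.8 × 10² mol.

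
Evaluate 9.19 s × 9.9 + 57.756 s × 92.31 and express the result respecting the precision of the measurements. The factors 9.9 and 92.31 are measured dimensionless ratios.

5422 s

9.19 × 9.9 = 90.981 → 91 s (2 s.f., last digit at the 10^0 place).
57.756 × 92.31 = 5331.45636 → 5331 s (4 s.f., last digit at the 10^0 place).
Sum: 5422.43736 s; keep the coarser place, 10^0.
Result: 5422 s.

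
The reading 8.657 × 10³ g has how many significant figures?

4

8.657 × 10³: in scientific notation every digit of the coefficient is significant.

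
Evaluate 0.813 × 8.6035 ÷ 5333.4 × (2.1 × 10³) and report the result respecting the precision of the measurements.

2.8

0.813 × 8.6035 ÷ 5333.4 × (2.1 × 10³) = 2.75410723928…
Multiplication/division keeps the fewest significant figures: 0.813 → 3 s.f., 8.6035 → 5 s.f., 5333.4 → 5 s.f., 2.1 × 10³ → 2 s.f.; limit is 2.
Rounded to 2 significant figures: 2.8.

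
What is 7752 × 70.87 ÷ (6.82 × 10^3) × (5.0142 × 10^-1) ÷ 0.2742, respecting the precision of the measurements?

1.47 × 10^2

7752 × 70.87 ÷ (6.82 × 10^3) × (5.0142 × 10^-1) ÷ 0.2742 = 147.307895226…
Multiplication/division keeps the fewest significant figures: 7752 → 4 s.f., 70.87 → 4 s.f., 6.82 × 10^3 → 3 s.f., 5.0142 × 10^-1 → 5 s.f., 0.2742 → 4 s.f.; limit is 3.
Rounded to 3 significant figures: 1.47 × 10^2.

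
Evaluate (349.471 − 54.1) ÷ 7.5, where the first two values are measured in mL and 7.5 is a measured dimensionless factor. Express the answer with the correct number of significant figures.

349.471 mL − 54.1 mL = 295.371 mL; the difference is limited to 1 decimal place (4 s.f.).
Carrying full precision, 295.371 ÷ 7.5 = 39.3828 mL; 7.5 has 2 s.f., so the result keeps min(4, 2) = 2 s.f.
Rounded to 2 significant figures: 39 mL.

39 mL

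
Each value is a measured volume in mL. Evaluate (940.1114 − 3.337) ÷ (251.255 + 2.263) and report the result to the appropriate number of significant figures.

3.69510

940.1114 − 3.337 = 936.7744, limited to 3 d.p. → 6 s.f.; 251.255 + 2.263 = 253.518, limited to 3 d.p. → 6 s.f.
Carrying full precision, 936.7744 ÷ 253.518 = 3.69510015068…; keep min(6, 6) = 6 s.f.
Rounded to 6 significant figures: 3.69510.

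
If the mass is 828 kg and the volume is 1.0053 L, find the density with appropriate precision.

density = 828 kg ÷ 1.0053 L = 823.6347359… kg/L.
828 has 3 significant figures; 1.0053 has 5.
Division/multiplication keeps the fewest: 3 significant figures.
Rounded: 824 kg/L.

824 kg/L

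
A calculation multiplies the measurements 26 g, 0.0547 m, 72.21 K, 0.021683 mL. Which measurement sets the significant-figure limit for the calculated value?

26 g → 2 s.f.; 0.0547 m → 3 s.f.; 72.21 K → 4 s.f.; 0.021683 mL → 5 s.f.
The fewest is 2 significant figures, from 26 g.

26 g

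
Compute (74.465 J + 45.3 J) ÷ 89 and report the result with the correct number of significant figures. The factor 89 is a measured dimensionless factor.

1.3 J

74.465 J + 45.3 J = 119.765 J; the sum is limited to 1 decimal place (4 s.f.).
Carrying full precision, 119.765 ÷ 89 = 1.3456741573… J; 89 has 2 s.f., so the result keeps min(4, 2) = 2 s.f.
Rounded to 2 significant figures: 1.3 J.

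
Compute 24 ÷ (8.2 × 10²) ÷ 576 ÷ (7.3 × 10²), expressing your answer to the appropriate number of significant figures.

7.0 × 10⁻⁸

24 ÷ (8.2 × 10²) ÷ 576 ÷ (7.3 × 10²) = 6.96068604522 × 10^-8…
Multiplication/division keeps the fewest significant figures: 24 → 2 s.f., 8.2 × 10² → 2 s.f., 576 → 3 s.f., 7.3 × 10² → 2 s.f.; limit is 2.
Rounded to 2 significant figures: 7.0 × 10⁻⁸.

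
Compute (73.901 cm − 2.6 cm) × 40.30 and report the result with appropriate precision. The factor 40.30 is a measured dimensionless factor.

73.901 cm − 2.6 cm = 71.301 cm; the difference is limited to 1 decimal place (3 s.f.).
Carrying full precision, 71.301 × 40.30 = 2873.4303 cm; 40.30 has 4 s.f., so the result keeps min(3, 4) = 3 s.f.
Rounded to 3 significant figures: 2.87 × 10^3 cm.

2.87 × 10^3 cm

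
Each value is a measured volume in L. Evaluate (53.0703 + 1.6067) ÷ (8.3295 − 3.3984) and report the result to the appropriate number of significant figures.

53.0703 + 1.6067 = 54.6770, limited to 4 d.p. → 6 s.f.; 8.3295 − 3.3984 = 4.9311, limited to 4 d.p. → 5 s.f.
Carrying full precision, 54.6770 ÷ 4.9311 = 11.0881953317…; keep min(6, 5) = 5 s.f.
Rounded to 5 significant figures: 11.088.

11.088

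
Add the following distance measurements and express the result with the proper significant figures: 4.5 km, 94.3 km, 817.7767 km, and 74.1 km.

990.7 km

4.5 km + 94.3 km + 817.7767 km + 74.1 km = 990.6767 km.
Addition/subtraction keeps the fewest decimal places: 4.5 → 1 decimal place, 94.3 → 1 decimal place, 817.7767 → 4 decimal places, 74.1 → 1 decimal place; limit is 1.
Rounded to 1 decimal place: 990.7 km.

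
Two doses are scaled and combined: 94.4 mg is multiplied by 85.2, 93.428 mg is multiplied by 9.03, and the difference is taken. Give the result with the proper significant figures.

7.20 × 10³ mg

94.4 × 85.2 = 8042.88 → 8.04 × 10³ mg (3 s.f., last digit at the 10^1 place).
93.428 × 9.03 = 843.65484 → 844 mg (3 s.f., last digit at the 10^0 place).
Difference: 7199.22516 mg; keep the coarser place, 10^1.
Result: 7.20 × 10³ mg.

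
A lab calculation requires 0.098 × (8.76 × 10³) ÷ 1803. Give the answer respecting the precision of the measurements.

0.098 × (8.76 × 10³) ÷ 1803 = 0.476139767055…
Multiplication/division keeps the fewest significant figures: 0.098 → 2 s.f., 8.76 × 10³ → 3 s.f., 1803 → 4 s.f.; limit is 2.
Rounded to 2 significant figures: 0.48.

0.48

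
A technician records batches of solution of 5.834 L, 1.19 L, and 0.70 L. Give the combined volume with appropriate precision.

7.72 L

5.834 L + 1.19 L + 0.70 L = 7.724 L.
Addition/subtraction keeps the fewest decimal places: 5.834 → 3 decimal places, 1.19 → 2 decimal places, 0.70 → 2 decimal places; limit is 2.
Rounded to 2 decimal places: 7.72 L.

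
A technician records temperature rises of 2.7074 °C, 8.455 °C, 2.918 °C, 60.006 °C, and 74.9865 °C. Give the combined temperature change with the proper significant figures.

1.49073 × 10^2 °C

2.7074 °C + 8.455 °C + 2.918 °C + 60.006 °C + 74.9865 °C = 149.0729 °C.
Addition/subtraction keeps the fewest decimal places: 2.7074 → 4 decimal places, 8.455 → 3 decimal places, 2.918 → 3 decimal places, 60.006 → 3 decimal places, 74.9865 → 4 decimal places; limit is 3.
Rounded to 3 decimal places: 1.49073 × 10^2 °C.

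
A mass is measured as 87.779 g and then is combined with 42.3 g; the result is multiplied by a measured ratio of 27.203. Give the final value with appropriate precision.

3539 g

87.779 g + 42.3 g = 130.079 g; the sum is limited to 1 decimal place (4 s.f.).
Carrying full precision, 130.079 × 27.203 = 3538.539037 g; 27.203 has 5 s.f., so the result keeps min(4, 5) = 4 s.f.
Rounded to 4 significant figures: 3539 g.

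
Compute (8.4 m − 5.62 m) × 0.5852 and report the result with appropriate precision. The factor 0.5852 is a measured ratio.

8.4 m − 5.62 m = 2.78 m; the difference is limited to 1 decimal place (2 s.f.).
Carrying full precision, 2.78 × 0.5852 = 1.626856 m; 0.5852 has 4 s.f., so the result keeps min(2, 4) = 2 s.f.
Rounded to 2 significant figures: 1.6 m.

1.6 m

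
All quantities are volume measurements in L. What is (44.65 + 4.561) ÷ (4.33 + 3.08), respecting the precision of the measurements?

44.65 + 4.561 = 49.211, limited to 2 d.p. → 4 s.f.; 4.33 + 3.08 = 7.41, limited to 2 d.p. → 3 s.f.
Carrying full precision, 49.211 ÷ 7.41 = 6.64116059379…; keep min(4, 3) = 3 s.f.
Rounded to 3 significant figures: 6.64.

6.64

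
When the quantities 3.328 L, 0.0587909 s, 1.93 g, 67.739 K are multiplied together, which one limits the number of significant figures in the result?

1.93 g

3.328 L → 4 s.f.; 0.0587909 s → 6 s.f.; 1.93 g → 3 s.f.; 67.739 K → 5 s.f.
The fewest is 3 significant figures, from 1.93 g.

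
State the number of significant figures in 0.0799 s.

0.0799: leading zeros are not significant.

3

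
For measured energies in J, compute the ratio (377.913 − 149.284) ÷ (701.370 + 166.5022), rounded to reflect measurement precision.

377.913 − 149.284 = 228.629, limited to 3 d.p. → 6 s.f.; 701.370 + 166.5022 = 867.8722, limited to 3 d.p. → 6 s.f.
Carrying full precision, 228.629 ÷ 867.8722 = 0.26343625248…; keep min(6, 6) = 6 s.f.
Rounded to 6 significant figures: 0.263436.

0.263436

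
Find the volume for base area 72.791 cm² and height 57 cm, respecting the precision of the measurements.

volume = 72.791 cm² × 57 cm = 4149.087 cm³.
72.791 has 5 significant figures; 57 has 2.
Division/multiplication keeps the fewest: 2 significant figures.
Rounded: 4.1 × 10^3 cm³.

4.1 × 10^3 cm³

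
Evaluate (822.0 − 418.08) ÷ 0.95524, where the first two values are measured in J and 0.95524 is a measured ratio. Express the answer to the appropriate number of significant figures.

422.8 J

822.0 J − 418.08 J = 403.92 J; the difference is limited to 1 decimal place (4 s.f.).
Carrying full precision, 403.92 ÷ 0.95524 = 422.846614463… J; 0.95524 has 5 s.f., so the result keeps min(4, 5) = 4 s.f.
Rounded to 4 significant figures: 422.8 J.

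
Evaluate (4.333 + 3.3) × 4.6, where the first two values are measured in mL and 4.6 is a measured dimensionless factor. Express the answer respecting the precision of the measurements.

4.333 mL + 3.3 mL = 7.633 mL; the sum is limited to 1 decimal place (2 s.f.).
Carrying full precision, 7.633 × 4.6 = 35.1118 mL; 4.6 has 2 s.f., so the result keeps min(2, 2) = 2 s.f.
Rounded to 2 significant figures: 35 mL.

35 mL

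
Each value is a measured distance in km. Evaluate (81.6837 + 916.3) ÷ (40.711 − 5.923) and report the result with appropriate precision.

28.69

81.6837 + 916.3 = 997.9837, limited to 1 d.p. → 4 s.f.; 40.711 − 5.923 = 34.788, limited to 3 d.p. → 5 s.f.
Carrying full precision, 997.9837 ÷ 34.788 = 28.6875847994…; keep min(4, 5) = 4 s.f.
Rounded to 4 significant figures: 28.69.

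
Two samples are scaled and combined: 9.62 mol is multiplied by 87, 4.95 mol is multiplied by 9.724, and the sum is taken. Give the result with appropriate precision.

9.62 × 87 = 836.94 → 8.4 × 10^2 mol (2 s.f., last digit at the 10^1 place).
4.95 × 9.724 = 48.1338 → 48.1 mol (3 s.f., last digit at the 10^-1 place).
Sum: 885.0738 mol; keep the coarser place, 10^1.
Result: 8.9 × 10^2 mol.

8.9 × 10^2 mol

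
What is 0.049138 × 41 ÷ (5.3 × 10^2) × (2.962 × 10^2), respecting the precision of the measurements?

1.1

0.049138 × 41 ÷ (5.3 × 10^2) × (2.962 × 10^2) = 1.12592773509…
Multiplication/division keeps the fewest significant figures: 0.049138 → 5 s.f., 41 → 2 s.f., 5.3 × 10^2 → 2 s.f., 2.962 × 10^2 → 4 s.f.; limit is 2.
Rounded to 2 significant figures: 1.1.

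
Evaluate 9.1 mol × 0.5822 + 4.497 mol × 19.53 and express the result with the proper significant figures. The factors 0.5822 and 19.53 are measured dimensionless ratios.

93.1 mol

9.1 × 0.5822 = 5.29802 → 5.3 mol (2 s.f., last digit at the 10^-1 place).
4.497 × 19.53 = 87.82641 → 87.83 mol (4 s.f., last digit at the 10^-2 place).
Sum: 93.12443 mol; keep the coarser place, 10^-1.
Result: 93.1 mol.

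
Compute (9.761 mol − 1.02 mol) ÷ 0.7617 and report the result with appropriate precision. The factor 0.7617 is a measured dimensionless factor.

9.761 mol − 1.02 mol = 8.741 mol; the difference is limited to 2 decimal places (3 s.f.).
Carrying full precision, 8.741 ÷ 0.7617 = 11.47564658… mol; 0.7617 has 4 s.f., so the result keeps min(3, 4) = 3 s.f.
Rounded to 3 significant figures: 11.5 mol.

11.5 mol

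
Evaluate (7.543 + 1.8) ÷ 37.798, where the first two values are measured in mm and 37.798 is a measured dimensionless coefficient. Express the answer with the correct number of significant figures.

0.25 mm

7.543 mm + 1.8 mm = 9.343 mm; the sum is limited to 1 decimal place (2 s.f.).
Carrying full precision, 9.343 ÷ 37.798 = 0.247182390603… mm; 37.798 has 5 s.f., so the result keeps min(2, 5) = 2 s.f.
Rounded to 2 significant figures: 0.25 mm.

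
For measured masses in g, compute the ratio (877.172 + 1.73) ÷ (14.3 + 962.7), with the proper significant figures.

0.8996

877.172 + 1.73 = 878.902, limited to 2 d.p. → 5 s.f.; 14.3 + 962.7 = 977.0, limited to 1 d.p. → 4 s.f.
Carrying full precision, 878.902 ÷ 977.0 = 0.899592630502…; keep min(5, 4) = 4 s.f.
Rounded to 4 significant figures: 0.8996.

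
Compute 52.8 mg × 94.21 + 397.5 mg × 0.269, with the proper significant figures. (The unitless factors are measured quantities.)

5.08 × 10³ mg

52.8 × 94.21 = 4974.288 → 4.97 × 10³ mg (3 s.f., last digit at the 10^1 place).
397.5 × 0.269 = 106.9275 → 107 mg (3 s.f., last digit at the 10^0 place).
Sum: 5081.2155 mg; keep the coarser place, 10^1.
Result: 5.08 × 10³ mg.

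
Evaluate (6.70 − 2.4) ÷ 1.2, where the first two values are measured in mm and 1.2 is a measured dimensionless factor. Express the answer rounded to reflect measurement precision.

3.6 mm

6.70 mm − 2.4 mm = 4.30 mm; the difference is limited to 1 decimal place (2 s.f.).
Carrying full precision, 4.30 ÷ 1.2 = 3.58333333333… mm; 1.2 has 2 s.f., so the result keeps min(2, 2) = 2 s.f.
Rounded to 2 significant figures: 3.6 mm.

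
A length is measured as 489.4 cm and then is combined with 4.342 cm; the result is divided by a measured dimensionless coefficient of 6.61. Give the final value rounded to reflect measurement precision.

489.4 cm + 4.342 cm = 493.742 cm; the sum is limited to 1 decimal place (4 s.f.).
Carrying full precision, 493.742 ÷ 6.61 = 74.6962178517… cm; 6.61 has 3 s.f., so the result keeps min(4, 3) = 3 s.f.
Rounded to 3 significant figures: 74.7 cm.

74.7 cm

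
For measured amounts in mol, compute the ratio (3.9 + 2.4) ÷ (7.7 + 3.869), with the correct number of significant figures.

3.9 + 2.4 = 6.3, limited to 1 d.p. → 2 s.f.; 7.7 + 3.869 = 11.569, limited to 1 d.p. → 3 s.f.
Carrying full precision, 6.3 ÷ 11.569 = 0.544558734549…; keep min(2, 3) = 2 s.f.
Rounded to 2 significant figures: 0.54.

0.54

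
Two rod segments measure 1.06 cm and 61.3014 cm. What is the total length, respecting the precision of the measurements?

1.06 cm + 61.3014 cm = 62.3614 cm.
Addition/subtraction keeps the fewest decimal places: 1.06 → 2 decimal places, 61.3014 → 4 decimal places; limit is 2.
Rounded to 2 decimal places: 62.36 cm.

62.36 cm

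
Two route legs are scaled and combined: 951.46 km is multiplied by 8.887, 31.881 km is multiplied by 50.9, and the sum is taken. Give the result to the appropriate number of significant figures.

1.008 × 10⁴ km

951.46 × 8.887 = 8455.62502 → 8456 km (4 s.f., last digit at the 10^0 place).
31.881 × 50.9 = 1622.7429 → 1.62 × 10³ km (3 s.f., last digit at the 10^1 place).
Sum: 10078.36792 km; keep the coarser place, 10^1.
Result: 1.008 × 10⁴ km.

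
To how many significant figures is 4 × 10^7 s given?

4 × 10^7: in scientific notation every digit of the coefficient is significant.

1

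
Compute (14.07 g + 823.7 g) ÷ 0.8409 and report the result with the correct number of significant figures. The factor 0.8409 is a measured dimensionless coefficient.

996.3 g

14.07 g + 823.7 g = 837.77 g; the sum is limited to 1 decimal place (4 s.f.).
Carrying full precision, 837.77 ÷ 0.8409 = 996.277797598… g; 0.8409 has 4 s.f., so the result keeps min(4, 4) = 4 s.f.
Rounded to 4 significant figures: 996.3 g.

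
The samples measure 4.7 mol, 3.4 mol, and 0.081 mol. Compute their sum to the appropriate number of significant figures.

8.2 mol

4.7 mol + 3.4 mol + 0.081 mol = 8.181 mol.
Addition/subtraction keeps the fewest decimal places: 4.7 → 1 decimal place, 3.4 → 1 decimal place, 0.081 → 3 decimal places; limit is 1.
Rounded to 1 decimal place: 8.2 mol.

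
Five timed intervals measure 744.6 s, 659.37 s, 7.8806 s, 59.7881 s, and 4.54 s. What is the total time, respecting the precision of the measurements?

744.6 s + 659.37 s + 7.8806 s + 59.7881 s + 4.54 s = 1476.1787 s.
Addition/subtraction keeps the fewest decimal places: 744.6 → 1 decimal place, 659.37 → 2 decimal places, 7.8806 → 4 decimal places, 59.7881 → 4 decimal places, 4.54 → 2 decimal places; limit is 1.
Rounded to 1 decimal place: 1476.2 s.

1476.2 s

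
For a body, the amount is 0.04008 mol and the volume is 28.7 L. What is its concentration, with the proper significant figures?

concentration = 0.04008 mol ÷ 28.7 L = 0.00139651567944… mol/L.
0.04008 has 4 significant figures; 28.7 has 3.
Division/multiplication keeps the fewest: 3 significant figures.
Rounded: 0.00140 mol/L.

0.00140 mol/L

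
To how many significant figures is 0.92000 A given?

5

0.92000: leading zeros are not significant; trailing zeros after a decimal point are significant.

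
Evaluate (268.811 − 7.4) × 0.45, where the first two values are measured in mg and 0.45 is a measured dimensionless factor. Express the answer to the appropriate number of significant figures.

1.2 × 10² mg

268.811 mg − 7.4 mg = 261.411 mg; the difference is limited to 1 decimal place (4 s.f.).
Carrying full precision, 261.411 × 0.45 = 117.63495 mg; 0.45 has 2 s.f., so the result keeps min(4, 2) = 2 s.f.
Rounded to 2 significant figures: 1.2 × 10² mg.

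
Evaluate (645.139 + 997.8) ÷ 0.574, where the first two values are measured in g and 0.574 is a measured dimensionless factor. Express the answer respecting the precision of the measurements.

645.139 g + 997.8 g = 1642.939 g; the sum is limited to 1 decimal place (5 s.f.).
Carrying full precision, 1642.939 ÷ 0.574 = 2862.2630662… g; 0.574 has 3 s.f., so the result keeps min(5, 3) = 3 s.f.
Rounded to 3 significant figures: 2.86 × 10^3 g.

2.86 × 10^3 g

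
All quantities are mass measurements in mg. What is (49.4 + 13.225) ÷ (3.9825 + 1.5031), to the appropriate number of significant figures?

11.4

49.4 + 13.225 = 62.625, limited to 1 d.p. → 3 s.f.; 3.9825 + 1.5031 = 5.4856, limited to 4 d.p. → 5 s.f.
Carrying full precision, 62.625 ÷ 5.4856 = 11.4162534636…; keep min(3, 5) = 3 s.f.
Rounded to 3 significant figures: 11.4.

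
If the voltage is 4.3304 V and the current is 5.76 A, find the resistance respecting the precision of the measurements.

resistance = 4.3304 V ÷ 5.76 A = 0.751805555556… Ω.
4.3304 has 5 significant figures; 5.76 has 3.
Division/multiplication keeps the fewest: 3 significant figures.
Rounded: 0.752 Ω.

0.752 Ω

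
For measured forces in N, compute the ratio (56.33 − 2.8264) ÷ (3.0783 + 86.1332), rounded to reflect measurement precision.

56.33 − 2.8264 = 53.5036, limited to 2 d.p. → 4 s.f.; 3.0783 + 86.1332 = 89.2115, limited to 4 d.p. → 6 s.f.
Carrying full precision, 53.5036 ÷ 89.2115 = 0.59973882291…; keep min(4, 6) = 4 s.f.
Rounded to 4 significant figures: 0.5997.

0.5997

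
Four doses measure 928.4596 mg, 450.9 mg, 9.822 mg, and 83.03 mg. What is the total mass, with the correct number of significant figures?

1472.2 mg

928.4596 mg + 450.9 mg + 9.822 mg + 83.03 mg = 1472.2116 mg.
Addition/subtraction keeps the fewest decimal places: 928.4596 → 4 decimal places, 450.9 → 1 decimal place, 9.822 → 3 decimal places, 83.03 → 2 decimal places; limit is 1.
Rounded to 1 decimal place: 1472.2 mg.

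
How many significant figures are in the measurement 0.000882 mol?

3

0.000882: leading zeros are not significant.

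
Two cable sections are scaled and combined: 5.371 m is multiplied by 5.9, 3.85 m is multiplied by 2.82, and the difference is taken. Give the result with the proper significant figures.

5.371 × 5.9 = 31.6889 → 32 m (2 s.f., last digit at the 10^0 place).
3.85 × 2.82 = 10.857 → 10.9 m (3 s.f., last digit at the 10^-1 place).
Difference: 20.8319 m; keep the coarser place, 10^0.
Result: 21 m.

21 m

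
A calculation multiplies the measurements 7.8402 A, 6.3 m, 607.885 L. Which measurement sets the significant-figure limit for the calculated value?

6.3 m

7.8402 A → 5 s.f.; 6.3 m → 2 s.f.; 607.885 L → 6 s.f.
The fewest is 2 significant figures, from 6.3 m.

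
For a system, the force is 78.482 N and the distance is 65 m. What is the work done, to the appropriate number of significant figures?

work done = 78.482 N × 65 m = 5101.33 J.
78.482 has 5 significant figures; 65 has 2.
Division/multiplication keeps the fewest: 2 significant figures.
Rounded: 5.1 × 10^3 J.

5.1 × 10^3 J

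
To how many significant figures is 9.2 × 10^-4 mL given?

2

9.2 × 10^-4: in scientific notation every digit of the coefficient is significant.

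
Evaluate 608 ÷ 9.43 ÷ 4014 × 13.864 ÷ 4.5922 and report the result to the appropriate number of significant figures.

608 ÷ 9.43 ÷ 4014 × 13.864 ÷ 4.5922 = 0.0484933597056…
Multiplication/division keeps the fewest significant figures: 608 → 3 s.f., 9.43 → 3 s.f., 4014 → 4 s.f., 13.864 → 5 s.f., 4.5922 → 5 s.f.; limit is 3.
Rounded to 3 significant figures: 0.0485.

0.0485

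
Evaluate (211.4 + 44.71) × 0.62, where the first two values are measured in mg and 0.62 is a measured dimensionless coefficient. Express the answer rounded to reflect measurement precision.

211.4 mg + 44.71 mg = 256.11 mg; the sum is limited to 1 decimal place (4 s.f.).
Carrying full precision, 256.11 × 0.62 = 158.7882 mg; 0.62 has 2 s.f., so the result keeps min(4, 2) = 2 s.f.
Rounded to 2 significant figures: 1.6 × 10² mg.

1.6 × 10² mg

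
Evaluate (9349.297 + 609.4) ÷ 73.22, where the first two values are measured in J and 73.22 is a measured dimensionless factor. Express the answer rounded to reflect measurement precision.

136.0 J

9349.297 J + 609.4 J = 9958.697 J; the sum is limited to 1 decimal place (5 s.f.).
Carrying full precision, 9958.697 ÷ 73.22 = 136.010611855… J; 73.22 has 4 s.f., so the result keeps min(5, 4) = 4 s.f.
Rounded to 4 significant figures: 136.0 J.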